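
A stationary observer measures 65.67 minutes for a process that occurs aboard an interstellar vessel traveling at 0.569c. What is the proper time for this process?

Dilated time Δt = 65.67 minutes
γ = 1/√(1 - 0.569²) = 1.216
Δt₀ = Δt/γ = 65.67/1.216 = 54.00 minutes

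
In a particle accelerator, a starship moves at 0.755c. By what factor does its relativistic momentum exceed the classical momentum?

p_rel = γmv, p_class = mv
Ratio = γ = 1/√(1 - 0.755²)
= 1/√(0.429975) = 1.525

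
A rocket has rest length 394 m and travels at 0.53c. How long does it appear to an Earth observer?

Proper length L₀ = 394 m
γ = 1/√(1 - 0.53²) = 1.1792
L = L₀/γ = 394/1.1792 = 334.1 m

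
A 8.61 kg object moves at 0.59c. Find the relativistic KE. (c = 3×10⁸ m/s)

γ = 1/√(1 - 0.59²) = 1.2385
γ - 1 = 0.2385
KE = (γ-1)mc² = 0.2385 × 8.61 × (3×10⁸)² = 1.848×10¹⁷ J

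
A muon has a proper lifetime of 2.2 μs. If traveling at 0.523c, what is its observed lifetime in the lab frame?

Proper lifetime τ₀ = 2.2 μs
γ = 1/√(1 - 0.523²) = 1.173
τ = γτ₀ = 1.173 × 2.2 μs = 2.581 μs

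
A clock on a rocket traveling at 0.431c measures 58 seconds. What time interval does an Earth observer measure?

Proper time Δt₀ = 58 seconds
γ = 1/√(1 - 0.431²) = 1.1082
Δt = γΔt₀ = 1.1082 × 58 = 64.28 seconds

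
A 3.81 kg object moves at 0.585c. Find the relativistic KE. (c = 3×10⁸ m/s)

γ = 1/√(1 - 0.585²) = 1.232995
γ - 1 = 0.232995
KE = (γ-1)mc² = 0.232995 × 3.81 × (3×10⁸)² = 7.989×10¹⁶ J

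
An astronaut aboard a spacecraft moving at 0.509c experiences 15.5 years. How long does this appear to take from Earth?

Proper time Δt₀ = 15.5 years
γ = 1/√(1 - 0.509²) = 1.162
Δt = γΔt₀ = 1.162 × 15.5 = 18.01 years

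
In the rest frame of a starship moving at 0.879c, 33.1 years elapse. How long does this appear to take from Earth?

Proper time Δt₀ = 33.1 years
γ = 1/√(1 - 0.879²) = 2.0972
Δt = γΔt₀ = 2.0972 × 33.1 = 69.42 years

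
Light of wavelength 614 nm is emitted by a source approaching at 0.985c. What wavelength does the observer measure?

β = 0.985
Wavelength Doppler factor = √(0.015/1.985) = √(0.0075567) = 0.086929
λ_obs = 614 × 0.086929 = 53.37 nm (blueshift)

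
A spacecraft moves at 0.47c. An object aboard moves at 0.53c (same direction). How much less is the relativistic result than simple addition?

Classical: u' + v = 0.53 + 0.47 = 1c
Relativistic: u = (0.53 + 0.47)/(1 + 0.2491) = 1/1.2491 = 0.8006c
Difference: 1 - 0.8006 = 0.1994c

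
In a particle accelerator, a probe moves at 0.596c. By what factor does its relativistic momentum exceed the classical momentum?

p_rel = γmv, p_class = mv
Ratio = γ = 1/√(1 - 0.596²)
= 1/√(0.644784) = 1.245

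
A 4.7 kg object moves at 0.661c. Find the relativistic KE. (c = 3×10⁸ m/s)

γ = 1/√(1 - 0.661²) = 1.3326
γ - 1 = 0.3326
KE = (γ-1)mc² = 0.3326 × 4.7 × (3×10⁸)² = 1.407×10¹⁷ J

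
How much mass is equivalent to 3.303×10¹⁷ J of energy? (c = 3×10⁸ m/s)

From E = mc², we get m = E/c²
c² = (3×10⁸)² = 9×10¹⁶ m²/s²
m = 3.303×10¹⁷ / 9×10¹⁶ = 3.670 kg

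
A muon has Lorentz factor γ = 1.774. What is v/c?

From γ = 1/√(1 - v²/c²):
1/γ² = 1/1.774² = 0.3178
v²/c² = 1 - 0.3178 = 0.6822
v/c = √(0.6822) = 0.8260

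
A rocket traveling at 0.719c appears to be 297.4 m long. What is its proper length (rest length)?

Contracted length L = 297.4 m
γ = 1/√(1 - 0.719²) = 1.4388
L₀ = γL = 1.4388 × 297.4 = 427.9 m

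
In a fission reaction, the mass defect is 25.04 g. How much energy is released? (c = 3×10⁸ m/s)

Convert mass defect: Δm = 25.04 g = 0.02504 kg
E = Δm·c² = 0.02504 × (3×10⁸)²
= 0.02504 × 9×10¹⁶ = 2.254×10¹⁵ J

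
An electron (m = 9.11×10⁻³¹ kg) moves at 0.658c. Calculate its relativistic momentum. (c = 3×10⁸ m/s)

γ = 1/√(1 - 0.658²) = 1.328
v = 0.658 × 3×10⁸ = 1.974×10⁸ m/s
p = γmv = 1.328 × 9.11×10⁻³¹ × 1.974×10⁸ = 2.388×10⁻²² kg·m/s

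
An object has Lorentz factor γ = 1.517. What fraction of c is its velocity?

From γ = 1/√(1 - v²/c²):
1/γ² = 1/1.517² = 0.4345
v²/c² = 1 - 0.4345 = 0.5655
v/c = √(0.5655) = 0.7520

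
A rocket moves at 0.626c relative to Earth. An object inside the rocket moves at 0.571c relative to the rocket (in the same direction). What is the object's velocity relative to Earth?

u = (u' + v)/(1 + u'v/c²)
Numerator: 0.571 + 0.626 = 1.197
Denominator: 1 + 0.357446 = 1.357446
u = 1.197/1.357446 = 0.8818c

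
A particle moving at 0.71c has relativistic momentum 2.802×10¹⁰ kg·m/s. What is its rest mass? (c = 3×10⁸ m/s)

γ = 1/√(1 - 0.71²) = 1.420
v = 0.71 × 3×10⁸ = 2.130×10⁸ m/s
m = p/(γv) = 2.802×10¹⁰/(1.420 × 2.130×10⁸) = 92.64 kg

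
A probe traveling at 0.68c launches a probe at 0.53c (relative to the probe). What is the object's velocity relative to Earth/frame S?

u = (u' + v)/(1 + u'v/c²)
Numerator: 0.53 + 0.68 = 1.21
Denominator: 1 + 0.3604 = 1.3604
u = 1.21/1.3604 = 0.8894c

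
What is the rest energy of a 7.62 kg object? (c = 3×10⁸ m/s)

c² = (3×10⁸)² = 9.000×10¹⁶ m²/s²
E₀ = mc² = 7.62 × 9.000×10¹⁶ = 6.858×10¹⁷ J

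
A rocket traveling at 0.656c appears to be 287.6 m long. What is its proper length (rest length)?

Contracted length L = 287.6 m
γ = 1/√(1 - 0.656²) = 1.3249
L₀ = γL = 1.3249 × 287.6 = 381.0 m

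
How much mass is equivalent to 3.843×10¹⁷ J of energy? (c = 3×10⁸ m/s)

From E = mc², we get m = E/c²
c² = (3×10⁸)² = 9×10¹⁶ m²/s²
m = 3.843×10¹⁷ / 9×10¹⁶ = 4.270 kg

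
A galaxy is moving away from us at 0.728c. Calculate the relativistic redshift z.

β = 0.728
(1+β)/(1-β) = 1.728/0.272 = 6.353
√(6.353) = 2.521
z = 2.521 - 1 = 1.521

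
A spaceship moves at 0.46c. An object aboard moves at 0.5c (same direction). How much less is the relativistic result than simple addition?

Classical: u' + v = 0.5 + 0.46 = 0.96c
Relativistic: u = (0.5 + 0.46)/(1 + 0.23) = 0.96/1.23 = 0.7805c
Difference: 0.96 - 0.7805 = 0.1795c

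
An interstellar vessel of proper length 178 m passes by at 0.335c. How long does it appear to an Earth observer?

Proper length L₀ = 178 m
γ = 1/√(1 - 0.335²) = 1.0613
L = L₀/γ = 178/1.0613 = 167.7 m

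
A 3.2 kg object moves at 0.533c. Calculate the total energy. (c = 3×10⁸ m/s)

γ = 1/√(1 - 0.533²) = 1.182
mc² = 3.2 × (3×10⁸)² = 2.880×10¹⁷ J
E = γmc² = 1.182 × 2.880×10¹⁷ = 3.404×10¹⁷ J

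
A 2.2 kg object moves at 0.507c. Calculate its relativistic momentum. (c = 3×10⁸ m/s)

γ = 1/√(1 - 0.507²) = 1.160
v = 0.507 × 3×10⁸ = 1.521×10⁸ m/s
p = γmv = 1.160 × 2.2 × 1.521×10⁸ = 3.882×10⁸ kg·m/s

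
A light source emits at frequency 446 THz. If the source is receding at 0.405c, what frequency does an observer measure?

β = v/c = 0.405
(1-β)/(1+β) = 0.595/1.405 = 0.42349
Doppler factor = √(0.42349) = 0.65076
f_obs = 446 × 0.65076 = 290.2 THz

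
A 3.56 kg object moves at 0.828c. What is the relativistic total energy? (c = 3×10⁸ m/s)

γ = 1/√(1 - 0.828²) = 1.7834
mc² = 3.56 × (3×10⁸)² = 3.204×10¹⁷ J
E = γmc² = 1.7834 × 3.204×10¹⁷ = 5.714×10¹⁷ J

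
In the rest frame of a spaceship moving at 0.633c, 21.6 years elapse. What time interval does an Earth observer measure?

Proper time Δt₀ = 21.6 years
γ = 1/√(1 - 0.633²) = 1.2917
Δt = γΔt₀ = 1.2917 × 21.6 = 27.90 years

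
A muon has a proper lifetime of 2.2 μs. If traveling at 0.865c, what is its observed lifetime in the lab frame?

Proper lifetime τ₀ = 2.2 μs
γ = 1/√(1 - 0.865²) = 1.9929
τ = γτ₀ = 1.9929 × 2.2 μs = 4.384 μs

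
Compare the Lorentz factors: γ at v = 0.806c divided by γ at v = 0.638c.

γ₁ = 1/√(1 - 0.806²) = 1.6894
γ₂ = 1/√(1 - 0.638²) = 1.2986
γ₁/γ₂ = 1.6894/1.2986 = 1.301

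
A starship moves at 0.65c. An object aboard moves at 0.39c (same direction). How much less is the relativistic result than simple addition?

Classical: u' + v = 0.39 + 0.65 = 1.04c
Relativistic: u = (0.39 + 0.65)/(1 + 0.2535) = 1.04/1.2535 = 0.8297c
Difference: 1.04 - 0.8297 = 0.2103c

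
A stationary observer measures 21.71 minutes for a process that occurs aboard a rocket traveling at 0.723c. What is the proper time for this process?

Dilated time Δt = 21.71 minutes
γ = 1/√(1 - 0.723²) = 1.447
Δt₀ = Δt/γ = 21.71/1.447 = 15.00 minutes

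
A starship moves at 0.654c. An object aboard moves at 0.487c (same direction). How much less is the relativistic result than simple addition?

Classical: u' + v = 0.487 + 0.654 = 1.141c
Relativistic: u = (0.487 + 0.654)/(1 + 0.318498) = 1.141/1.318498 = 0.8654c
Difference: 1.141 - 0.8654 = 0.2756c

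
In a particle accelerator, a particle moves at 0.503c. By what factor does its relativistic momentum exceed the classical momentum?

p_rel = γmv, p_class = mv
Ratio = γ = 1/√(1 - 0.503²)
= 1/√(0.746991) = 1.157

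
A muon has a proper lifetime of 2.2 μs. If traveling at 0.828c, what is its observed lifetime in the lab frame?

Proper lifetime τ₀ = 2.2 μs
γ = 1/√(1 - 0.828²) = 1.783
τ = γτ₀ = 1.783 × 2.2 μs = 3.923 μs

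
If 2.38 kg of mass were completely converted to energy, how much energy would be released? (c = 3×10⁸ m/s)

Using E = mc²:
c² = (3×10⁸)² = 9×10¹⁶ m²/s²
E = 2.38 × 9×10¹⁶ = 2.142×10¹⁷ J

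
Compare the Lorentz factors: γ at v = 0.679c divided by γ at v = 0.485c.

γ₁ = 1/√(1 - 0.679²) = 1.3621
γ₂ = 1/√(1 - 0.485²) = 1.1435
γ₁/γ₂ = 1.3621/1.1435 = 1.191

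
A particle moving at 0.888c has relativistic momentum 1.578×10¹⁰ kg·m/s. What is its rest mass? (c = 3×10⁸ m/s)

γ = 1/√(1 - 0.888²) = 2.1747
v = 0.888 × 3×10⁸ = 2.664×10⁸ m/s
m = p/(γv) = 1.578×10¹⁰/(2.1747 × 2.664×10⁸) = 27.24 kg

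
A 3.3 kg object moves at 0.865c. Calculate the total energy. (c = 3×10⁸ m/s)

γ = 1/√(1 - 0.865²) = 1.993
mc² = 3.3 × (3×10⁸)² = 2.970×10¹⁷ J
E = γmc² = 1.993 × 2.970×10¹⁷ = 5.919×10¹⁷ J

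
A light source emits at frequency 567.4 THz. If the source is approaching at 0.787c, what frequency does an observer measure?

β = v/c = 0.787
(1+β)/(1-β) = 1.787/0.213 = 8.3897
Doppler factor = √(8.3897) = 2.896
f_obs = 567.4 × 2.896 = 1643 THz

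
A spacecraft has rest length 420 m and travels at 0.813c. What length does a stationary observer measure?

Proper length L₀ = 420 m
γ = 1/√(1 - 0.813²) = 1.717
L = L₀/γ = 420/1.717 = 244.6 m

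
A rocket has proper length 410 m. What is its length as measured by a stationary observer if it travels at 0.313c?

Proper length L₀ = 410 m
γ = 1/√(1 - 0.313²) = 1.053
L = L₀/γ = 410/1.053 = 389.4 m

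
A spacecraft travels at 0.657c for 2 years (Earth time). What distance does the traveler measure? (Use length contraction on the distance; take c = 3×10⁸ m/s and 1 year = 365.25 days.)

Earth distance: d = v × t = 0.657c × 2 yr = 1.2440×10¹⁶ m
γ = 1.3265
d' = d/γ = 1.2440×10¹⁶/1.3265 = 9.378×10¹⁵ m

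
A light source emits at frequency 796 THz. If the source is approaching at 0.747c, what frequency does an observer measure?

β = v/c = 0.747
(1+β)/(1-β) = 1.747/0.253 = 6.905
Doppler factor = √(6.905) = 2.628
f_obs = 796 × 2.628 = 2092 THz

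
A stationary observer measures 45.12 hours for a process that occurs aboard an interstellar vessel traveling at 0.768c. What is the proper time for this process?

Dilated time Δt = 45.12 hours
γ = 1/√(1 - 0.768²) = 1.561
Δt₀ = Δt/γ = 45.12/1.561 = 28.90 hours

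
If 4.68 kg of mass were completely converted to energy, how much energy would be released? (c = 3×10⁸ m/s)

Using E = mc²:
c² = (3×10⁸)² = 9×10¹⁶ m²/s²
E = 4.68 × 9×10¹⁶ = 4.212×10¹⁷ J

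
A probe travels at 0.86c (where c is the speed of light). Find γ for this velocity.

v/c = 0.86, so (v/c)² = 0.7396
1 - (v/c)² = 0.2604
γ = 1/√(0.2604) = 1.960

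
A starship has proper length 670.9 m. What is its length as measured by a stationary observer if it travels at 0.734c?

Proper length L₀ = 670.9 m
γ = 1/√(1 - 0.734²) = 1.47243
L = L₀/γ = 670.9/1.47243 = 455.6 m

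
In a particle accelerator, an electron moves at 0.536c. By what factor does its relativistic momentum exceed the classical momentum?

p_rel = γmv, p_class = mv
Ratio = γ = 1/√(1 - 0.536²)
= 1/√(0.712704) = 1.185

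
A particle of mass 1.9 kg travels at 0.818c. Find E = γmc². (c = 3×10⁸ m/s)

γ = 1/√(1 - 0.818²) = 1.7385
mc² = 1.9 × (3×10⁸)² = 1.710×10¹⁷ J
E = γmc² = 1.7385 × 1.710×10¹⁷ = 2.973×10¹⁷ J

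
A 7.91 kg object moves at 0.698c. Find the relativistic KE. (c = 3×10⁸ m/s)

γ = 1/√(1 - 0.698²) = 1.39646
γ - 1 = 0.39646
KE = (γ-1)mc² = 0.39646 × 7.91 × (3×10⁸)² = 2.822×10¹⁷ J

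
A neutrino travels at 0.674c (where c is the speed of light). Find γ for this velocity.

v/c = 0.674, so (v/c)² = 0.454276
1 - (v/c)² = 0.545724
γ = 1/√(0.545724) = 1.354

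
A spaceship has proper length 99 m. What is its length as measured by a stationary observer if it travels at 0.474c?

Proper length L₀ = 99 m
γ = 1/√(1 - 0.474²) = 1.1357
L = L₀/γ = 99/1.1357 = 87.17 m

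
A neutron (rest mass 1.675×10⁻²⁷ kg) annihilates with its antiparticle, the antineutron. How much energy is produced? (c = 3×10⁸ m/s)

Both particles have the same rest mass, so total mass = 2m
E = 2m·c² = 2 × 1.675×10⁻²⁷ × (3×10⁸)²
= 2 × 1.675×10⁻²⁷ × 9×10¹⁶
= 3.015×10⁻¹⁰ J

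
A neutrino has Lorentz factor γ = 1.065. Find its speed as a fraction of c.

From γ = 1/√(1 - v²/c²):
1/γ² = 1/1.065² = 0.88166
v²/c² = 1 - 0.88166 = 0.11834
v/c = √(0.11834) = 0.3440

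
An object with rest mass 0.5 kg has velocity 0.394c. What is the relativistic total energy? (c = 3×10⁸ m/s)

γ = 1/√(1 - 0.394²) = 1.088
mc² = 0.5 × (3×10⁸)² = 4.500×10¹⁶ J
E = γmc² = 1.088 × 4.500×10¹⁶ = 4.896×10¹⁶ J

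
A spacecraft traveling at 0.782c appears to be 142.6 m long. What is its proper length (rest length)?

Contracted length L = 142.6 m
γ = 1/√(1 - 0.782²) = 1.6044
L₀ = γL = 1.6044 × 142.6 = 228.8 m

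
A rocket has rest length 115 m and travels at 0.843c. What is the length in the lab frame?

Proper length L₀ = 115 m
γ = 1/√(1 - 0.843²) = 1.859
L = L₀/γ = 115/1.859 = 61.86 m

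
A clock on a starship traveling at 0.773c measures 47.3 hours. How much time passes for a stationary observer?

Proper time Δt₀ = 47.3 hours
γ = 1/√(1 - 0.773²) = 1.5763
Δt = γΔt₀ = 1.5763 × 47.3 = 74.56 hours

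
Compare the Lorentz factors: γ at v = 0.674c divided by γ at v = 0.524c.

γ₁ = 1/√(1 - 0.674²) = 1.354
γ₂ = 1/√(1 - 0.524²) = 1.174
γ₁/γ₂ = 1.354/1.174 = 1.153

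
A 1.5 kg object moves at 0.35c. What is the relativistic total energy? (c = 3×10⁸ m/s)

γ = 1/√(1 - 0.35²) = 1.0675
mc² = 1.5 × (3×10⁸)² = 1.350×10¹⁷ J
E = γmc² = 1.0675 × 1.350×10¹⁷ = 1.441×10¹⁷ J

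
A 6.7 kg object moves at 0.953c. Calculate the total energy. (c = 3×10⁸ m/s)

γ = 1/√(1 - 0.953²) = 3.3007
mc² = 6.7 × (3×10⁸)² = 6.030×10¹⁷ J
E = γmc² = 3.3007 × 6.030×10¹⁷ = 1.990×10¹⁸ J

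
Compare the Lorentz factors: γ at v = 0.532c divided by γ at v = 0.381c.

γ₁ = 1/√(1 - 0.532²) = 1.1810
γ₂ = 1/√(1 - 0.381²) = 1.0816
γ₁/γ₂ = 1.1810/1.0816 = 1.092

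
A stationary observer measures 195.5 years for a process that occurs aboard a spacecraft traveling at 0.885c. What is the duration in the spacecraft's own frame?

Dilated time Δt = 195.5 years
γ = 1/√(1 - 0.885²) = 2.1478
Δt₀ = Δt/γ = 195.5/2.1478 = 91.02 years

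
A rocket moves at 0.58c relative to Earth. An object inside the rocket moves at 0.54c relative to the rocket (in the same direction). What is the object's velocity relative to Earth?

u = (u' + v)/(1 + u'v/c²)
Numerator: 0.54 + 0.58 = 1.12
Denominator: 1 + 0.3132 = 1.3132
u = 1.12/1.3132 = 0.8529c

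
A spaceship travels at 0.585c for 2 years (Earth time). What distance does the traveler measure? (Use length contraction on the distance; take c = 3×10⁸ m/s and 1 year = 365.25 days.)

Earth distance: d = v × t = 0.585c × 2 yr = 1.1077×10¹⁶ m
γ = 1.2330
d' = d/γ = 1.1077×10¹⁶/1.2330 = 8.984×10¹⁵ m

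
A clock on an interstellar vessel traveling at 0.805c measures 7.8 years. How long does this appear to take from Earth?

Proper time Δt₀ = 7.8 years
γ = 1/√(1 - 0.805²) = 1.686
Δt = γΔt₀ = 1.686 × 7.8 = 13.15 years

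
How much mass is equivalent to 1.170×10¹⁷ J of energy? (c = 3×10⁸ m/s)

From E = mc², we get m = E/c²
c² = (3×10⁸)² = 9×10¹⁶ m²/s²
m = 1.170×10¹⁷ / 9×10¹⁶ = 1.300 kg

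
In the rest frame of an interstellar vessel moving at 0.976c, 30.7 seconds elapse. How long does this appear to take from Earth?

Proper time Δt₀ = 30.7 seconds
γ = 1/√(1 - 0.976²) = 4.592
Δt = γΔt₀ = 4.592 × 30.7 = 141.0 seconds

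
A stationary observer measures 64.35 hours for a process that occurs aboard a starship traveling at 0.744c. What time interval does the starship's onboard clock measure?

Dilated time Δt = 64.35 hours
γ = 1/√(1 - 0.744²) = 1.4966
Δt₀ = Δt/γ = 64.35/1.4966 = 43.00 hours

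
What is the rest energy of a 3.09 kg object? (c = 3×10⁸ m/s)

c² = (3×10⁸)² = 9.000×10¹⁶ m²/s²
E₀ = mc² = 3.09 × 9.000×10¹⁶ = 2.781×10¹⁷ J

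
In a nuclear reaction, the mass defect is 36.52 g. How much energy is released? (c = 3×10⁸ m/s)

Convert mass defect: Δm = 36.52 g = 0.03652 kg
E = Δm·c² = 0.03652 × (3×10⁸)²
= 0.03652 × 9×10¹⁶ = 3.287×10¹⁵ J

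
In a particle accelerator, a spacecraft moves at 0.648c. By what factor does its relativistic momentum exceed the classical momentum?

p_rel = γmv, p_class = mv
Ratio = γ = 1/√(1 - 0.648²)
= 1/√(0.580096) = 1.313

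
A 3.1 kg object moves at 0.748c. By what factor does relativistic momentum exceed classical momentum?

p_rel = γmv, p_class = mv
Ratio = γ = 1/√(1 - 0.748²) = 1.507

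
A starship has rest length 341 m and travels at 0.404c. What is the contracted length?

Proper length L₀ = 341 m
γ = 1/√(1 - 0.404²) = 1.0932
L = L₀/γ = 341/1.0932 = 311.9 m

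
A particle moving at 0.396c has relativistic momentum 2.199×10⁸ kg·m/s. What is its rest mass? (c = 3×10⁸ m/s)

γ = 1/√(1 - 0.396²) = 1.089
v = 0.396 × 3×10⁸ = 1.188×10⁸ m/s
m = p/(γv) = 2.199×10⁸/(1.089 × 1.188×10⁸) = 1.700 kg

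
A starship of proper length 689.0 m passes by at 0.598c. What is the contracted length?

Proper length L₀ = 689.0 m
γ = 1/√(1 - 0.598²) = 1.2477
L = L₀/γ = 689.0/1.2477 = 552.2 m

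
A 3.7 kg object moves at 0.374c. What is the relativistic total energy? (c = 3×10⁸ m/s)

γ = 1/√(1 - 0.374²) = 1.0783
mc² = 3.7 × (3×10⁸)² = 3.330×10¹⁷ J
E = γmc² = 1.0783 × 3.330×10¹⁷ = 3.591×10¹⁷ J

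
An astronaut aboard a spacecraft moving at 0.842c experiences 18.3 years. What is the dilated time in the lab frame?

Proper time Δt₀ = 18.3 years
γ = 1/√(1 - 0.842²) = 1.8536
Δt = γΔt₀ = 1.8536 × 18.3 = 33.92 years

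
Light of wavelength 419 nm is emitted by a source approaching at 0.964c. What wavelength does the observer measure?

β = 0.964
Wavelength Doppler factor = √(0.036/1.964) = √(0.01833) = 0.1354
λ_obs = 419 × 0.1354 = 56.73 nm (blueshift)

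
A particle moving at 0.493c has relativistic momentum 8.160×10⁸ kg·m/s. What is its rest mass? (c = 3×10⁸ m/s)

γ = 1/√(1 - 0.493²) = 1.1494
v = 0.493 × 3×10⁸ = 1.479×10⁸ m/s
m = p/(γv) = 8.160×10⁸/(1.1494 × 1.479×10⁸) = 4.800 kg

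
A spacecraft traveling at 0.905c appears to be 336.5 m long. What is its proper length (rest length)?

Contracted length L = 336.5 m
γ = 1/√(1 - 0.905²) = 2.3507
L₀ = γL = 2.3507 × 336.5 = 791.0 m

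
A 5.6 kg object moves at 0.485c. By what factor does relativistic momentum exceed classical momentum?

p_rel = γmv, p_class = mv
Ratio = γ = 1/√(1 - 0.485²) = 1.143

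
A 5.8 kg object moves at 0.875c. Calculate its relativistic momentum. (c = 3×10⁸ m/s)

γ = 1/√(1 - 0.875²) = 2.066
v = 0.875 × 3×10⁸ = 2.625×10⁸ m/s
p = γmv = 2.066 × 5.8 × 2.625×10⁸ = 3.145×10⁹ kg·m/s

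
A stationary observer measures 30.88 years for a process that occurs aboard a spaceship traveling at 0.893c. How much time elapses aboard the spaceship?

Dilated time Δt = 30.88 years
γ = 1/√(1 - 0.893²) = 2.222
Δt₀ = Δt/γ = 30.88/2.222 = 13.90 years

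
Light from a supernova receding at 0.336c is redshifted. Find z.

β = 0.336
(1+β)/(1-β) = 1.336/0.664 = 2.01205
√(2.01205) = 1.4185
z = 1.4185 - 1 = 0.4185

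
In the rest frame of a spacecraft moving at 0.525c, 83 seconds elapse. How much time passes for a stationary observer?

Proper time Δt₀ = 83 seconds
γ = 1/√(1 - 0.525²) = 1.1749
Δt = γΔt₀ = 1.1749 × 83 = 97.52 seconds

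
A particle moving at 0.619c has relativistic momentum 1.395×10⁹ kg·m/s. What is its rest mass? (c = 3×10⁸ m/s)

γ = 1/√(1 - 0.619²) = 1.2733
v = 0.619 × 3×10⁸ = 1.857×10⁸ m/s
m = p/(γv) = 1.395×10⁹/(1.2733 × 1.857×10⁸) = 5.900 kg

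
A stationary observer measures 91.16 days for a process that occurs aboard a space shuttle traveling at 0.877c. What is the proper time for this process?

Dilated time Δt = 91.16 days
γ = 1/√(1 - 0.877²) = 2.0812
Δt₀ = Δt/γ = 91.16/2.0812 = 43.80 days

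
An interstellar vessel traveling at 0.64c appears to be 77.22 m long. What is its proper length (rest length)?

Contracted length L = 77.22 m
γ = 1/√(1 - 0.64²) = 1.301
L₀ = γL = 1.301 × 77.22 = 100.5 m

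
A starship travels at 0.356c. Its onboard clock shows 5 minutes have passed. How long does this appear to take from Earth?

Proper time Δt₀ = 5 minutes
γ = 1/√(1 - 0.356²) = 1.0701
Δt = γΔt₀ = 1.0701 × 5 = 5.351 minutes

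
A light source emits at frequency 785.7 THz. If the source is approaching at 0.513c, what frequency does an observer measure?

β = v/c = 0.513
(1+β)/(1-β) = 1.513/0.487 = 3.107
Doppler factor = √(3.107) = 1.763
f_obs = 785.7 × 1.763 = 1385 THz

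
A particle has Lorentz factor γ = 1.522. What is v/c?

From γ = 1/√(1 - v²/c²):
1/γ² = 1/1.522² = 0.4317
v²/c² = 1 - 0.4317 = 0.5683
v/c = √(0.5683) = 0.7539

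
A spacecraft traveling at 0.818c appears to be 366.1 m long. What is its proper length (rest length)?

Contracted length L = 366.1 m
γ = 1/√(1 - 0.818²) = 1.7385
L₀ = γL = 1.7385 × 366.1 = 636.5 m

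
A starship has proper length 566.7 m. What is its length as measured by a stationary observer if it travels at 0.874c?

Proper length L₀ = 566.7 m
γ = 1/√(1 - 0.874²) = 2.058
L = L₀/γ = 566.7/2.058 = 275.4 m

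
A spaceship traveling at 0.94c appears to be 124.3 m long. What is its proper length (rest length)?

Contracted length L = 124.3 m
γ = 1/√(1 - 0.94²) = 2.931
L₀ = γL = 2.931 × 124.3 = 364.3 m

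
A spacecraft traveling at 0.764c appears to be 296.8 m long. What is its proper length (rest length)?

Contracted length L = 296.8 m
γ = 1/√(1 - 0.764²) = 1.550
L₀ = γL = 1.550 × 296.8 = 460.0 m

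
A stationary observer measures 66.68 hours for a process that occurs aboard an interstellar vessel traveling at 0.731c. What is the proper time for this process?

Dilated time Δt = 66.68 hours
γ = 1/√(1 - 0.731²) = 1.4655
Δt₀ = Δt/γ = 66.68/1.4655 = 45.50 hours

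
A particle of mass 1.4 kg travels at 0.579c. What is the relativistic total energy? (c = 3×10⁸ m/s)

γ = 1/√(1 - 0.579²) = 1.2265
mc² = 1.4 × (3×10⁸)² = 1.260×10¹⁷ J
E = γmc² = 1.2265 × 1.260×10¹⁷ = 1.545×10¹⁷ J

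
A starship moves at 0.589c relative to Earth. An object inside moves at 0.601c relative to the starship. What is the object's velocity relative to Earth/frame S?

u = (u' + v)/(1 + u'v/c²)
Numerator: 0.601 + 0.589 = 1.19
Denominator: 1 + 0.353989 = 1.353989
u = 1.19/1.353989 = 0.8789c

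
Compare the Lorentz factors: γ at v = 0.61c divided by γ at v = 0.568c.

γ₁ = 1/√(1 - 0.61²) = 1.262
γ₂ = 1/√(1 - 0.568²) = 1.215
γ₁/γ₂ = 1.262/1.215 = 1.039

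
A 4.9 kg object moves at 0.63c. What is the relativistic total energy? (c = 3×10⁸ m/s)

γ = 1/√(1 - 0.63²) = 1.2877
mc² = 4.9 × (3×10⁸)² = 4.410×10¹⁷ J
E = γmc² = 1.2877 × 4.410×10¹⁷ = 5.679×10¹⁷ J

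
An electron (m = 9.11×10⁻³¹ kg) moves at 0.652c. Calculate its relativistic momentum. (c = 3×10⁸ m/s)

γ = 1/√(1 - 0.652²) = 1.319
v = 0.652 × 3×10⁸ = 1.956×10⁸ m/s
p = γmv = 1.319 × 9.11×10⁻³¹ × 1.956×10⁸ = 2.350×10⁻²² kg·m/s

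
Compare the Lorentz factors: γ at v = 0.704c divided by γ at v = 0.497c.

γ₁ = 1/√(1 - 0.704²) = 1.408
γ₂ = 1/√(1 - 0.497²) = 1.152
γ₁/γ₂ = 1.408/1.152 = 1.222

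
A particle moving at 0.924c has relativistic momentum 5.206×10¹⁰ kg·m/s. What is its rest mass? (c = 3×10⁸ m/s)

γ = 1/√(1 - 0.924²) = 2.615
v = 0.924 × 3×10⁸ = 2.772×10⁸ m/s
m = p/(γv) = 5.206×10¹⁰/(2.615 × 2.772×10⁸) = 71.82 kg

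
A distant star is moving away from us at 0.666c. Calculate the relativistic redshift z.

β = 0.666
(1+β)/(1-β) = 1.666/0.334 = 4.988
√(4.988) = 2.233
z = 2.233 - 1 = 1.233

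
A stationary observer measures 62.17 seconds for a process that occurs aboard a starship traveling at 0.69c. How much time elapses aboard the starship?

Dilated time Δt = 62.17 seconds
γ = 1/√(1 - 0.69²) = 1.3816
Δt₀ = Δt/γ = 62.17/1.3816 = 45.00 seconds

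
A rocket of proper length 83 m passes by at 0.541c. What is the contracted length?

Proper length L₀ = 83 m
γ = 1/√(1 - 0.541²) = 1.18903
L = L₀/γ = 83/1.18903 = 69.80 m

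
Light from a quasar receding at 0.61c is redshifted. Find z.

β = 0.61
(1+β)/(1-β) = 1.61/0.39 = 4.128
√(4.128) = 2.032
z = 2.032 - 1 = 1.032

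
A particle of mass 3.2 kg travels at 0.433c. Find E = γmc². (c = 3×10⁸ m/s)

γ = 1/√(1 - 0.433²) = 1.1094
mc² = 3.2 × (3×10⁸)² = 2.880×10¹⁷ J
E = γmc² = 1.1094 × 2.880×10¹⁷ = 3.195×10¹⁷ J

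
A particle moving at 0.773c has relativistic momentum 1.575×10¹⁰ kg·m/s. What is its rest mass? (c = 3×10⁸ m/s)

γ = 1/√(1 - 0.773²) = 1.576
v = 0.773 × 3×10⁸ = 2.319×10⁸ m/s
m = p/(γv) = 1.575×10¹⁰/(1.576 × 2.319×10⁸) = 43.09 kg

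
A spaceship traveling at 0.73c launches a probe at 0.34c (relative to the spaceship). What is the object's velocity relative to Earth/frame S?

u = (u' + v)/(1 + u'v/c²)
Numerator: 0.34 + 0.73 = 1.07
Denominator: 1 + 0.2482 = 1.2482
u = 1.07/1.2482 = 0.8572c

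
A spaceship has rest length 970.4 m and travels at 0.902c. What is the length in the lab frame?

Proper length L₀ = 970.4 m
γ = 1/√(1 - 0.902²) = 2.316
L = L₀/γ = 970.4/2.316 = 419.0 m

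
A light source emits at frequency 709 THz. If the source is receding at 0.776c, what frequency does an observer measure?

β = v/c = 0.776
(1-β)/(1+β) = 0.224/1.776 = 0.1261
Doppler factor = √(0.1261) = 0.3551
f_obs = 709 × 0.3551 = 251.8 THz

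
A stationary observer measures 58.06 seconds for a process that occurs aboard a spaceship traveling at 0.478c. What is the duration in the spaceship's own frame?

Dilated time Δt = 58.06 seconds
γ = 1/√(1 - 0.478²) = 1.1385
Δt₀ = Δt/γ = 58.06/1.1385 = 51.00 seconds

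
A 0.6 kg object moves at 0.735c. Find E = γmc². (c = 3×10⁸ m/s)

γ = 1/√(1 - 0.735²) = 1.4748
mc² = 0.6 × (3×10⁸)² = 5.400×10¹⁶ J
E = γmc² = 1.4748 × 5.400×10¹⁶ = 7.964×10¹⁶ J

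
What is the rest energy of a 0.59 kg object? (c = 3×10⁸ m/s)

c² = (3×10⁸)² = 9.000×10¹⁶ m²/s²
E₀ = mc² = 0.59 × 9.000×10¹⁶ = 5.310×10¹⁶ J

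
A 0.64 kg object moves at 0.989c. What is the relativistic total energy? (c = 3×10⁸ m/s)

γ = 1/√(1 - 0.989²) = 6.761
mc² = 0.64 × (3×10⁸)² = 5.760×10¹⁶ J
E = γmc² = 6.761 × 5.760×10¹⁶ = 3.894×10¹⁷ J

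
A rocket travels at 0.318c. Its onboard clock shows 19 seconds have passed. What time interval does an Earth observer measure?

Proper time Δt₀ = 19 seconds
γ = 1/√(1 - 0.318²) = 1.0548
Δt = γΔt₀ = 1.0548 × 19 = 20.04 seconds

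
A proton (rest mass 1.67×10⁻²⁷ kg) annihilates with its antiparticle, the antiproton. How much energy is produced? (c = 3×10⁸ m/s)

Both particles have the same rest mass, so total mass = 2m
E = 2m·c² = 2 × 1.67×10⁻²⁷ × (3×10⁸)²
= 2 × 1.67×10⁻²⁷ × 9×10¹⁶
= 3.006×10⁻¹⁰ J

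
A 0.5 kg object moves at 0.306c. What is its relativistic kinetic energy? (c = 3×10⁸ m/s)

γ = 1/√(1 - 0.306²) = 1.050385
γ - 1 = 0.050385
KE = (γ-1)mc² = 0.050385 × 0.5 × (3×10⁸)² = 2.267×10¹⁵ J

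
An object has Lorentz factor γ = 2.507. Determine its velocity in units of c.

From γ = 1/√(1 - v²/c²):
1/γ² = 1/2.507² = 0.1591
v²/c² = 1 - 0.1591 = 0.8409
v/c = √(0.8409) = 0.9170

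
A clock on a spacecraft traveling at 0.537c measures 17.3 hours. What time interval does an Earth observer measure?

Proper time Δt₀ = 17.3 hours
γ = 1/√(1 - 0.537²) = 1.1854
Δt = γΔt₀ = 1.1854 × 17.3 = 20.51 hours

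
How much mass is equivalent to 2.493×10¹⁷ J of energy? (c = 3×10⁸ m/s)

From E = mc², we get m = E/c²
c² = (3×10⁸)² = 9×10¹⁶ m²/s²
m = 2.493×10¹⁷ / 9×10¹⁶ = 2.770 kg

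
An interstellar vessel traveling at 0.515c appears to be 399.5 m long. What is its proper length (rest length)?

Contracted length L = 399.5 m
γ = 1/√(1 - 0.515²) = 1.1666
L₀ = γL = 1.1666 × 399.5 = 466.1 m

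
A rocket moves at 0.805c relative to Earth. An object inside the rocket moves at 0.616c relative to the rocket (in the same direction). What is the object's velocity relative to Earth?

u = (u' + v)/(1 + u'v/c²)
Numerator: 0.616 + 0.805 = 1.421
Denominator: 1 + 0.49588 = 1.49588
u = 1.421/1.49588 = 0.9499c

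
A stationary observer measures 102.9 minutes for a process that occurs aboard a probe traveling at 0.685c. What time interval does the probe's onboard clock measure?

Dilated time Δt = 102.9 minutes
γ = 1/√(1 - 0.685²) = 1.3726
Δt₀ = Δt/γ = 102.9/1.3726 = 74.97 minutes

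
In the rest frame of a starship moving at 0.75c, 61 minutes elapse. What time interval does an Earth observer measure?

Proper time Δt₀ = 61 minutes
γ = 1/√(1 - 0.75²) = 1.51186
Δt = γΔt₀ = 1.51186 × 61 = 92.22 minutes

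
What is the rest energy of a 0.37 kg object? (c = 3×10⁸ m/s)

c² = (3×10⁸)² = 9.000×10¹⁶ m²/s²
E₀ = mc² = 0.37 × 9.000×10¹⁶ = 3.330×10¹⁶ J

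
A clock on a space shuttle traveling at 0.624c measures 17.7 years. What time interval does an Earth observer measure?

Proper time Δt₀ = 17.7 years
γ = 1/√(1 - 0.624²) = 1.2797
Δt = γΔt₀ = 1.2797 × 17.7 = 22.65 years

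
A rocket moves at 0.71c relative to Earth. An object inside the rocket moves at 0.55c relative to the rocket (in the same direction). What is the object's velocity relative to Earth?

u = (u' + v)/(1 + u'v/c²)
Numerator: 0.55 + 0.71 = 1.26
Denominator: 1 + 0.3905 = 1.3905
u = 1.26/1.3905 = 0.9061c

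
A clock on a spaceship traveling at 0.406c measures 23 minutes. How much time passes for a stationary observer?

Proper time Δt₀ = 23 minutes
γ = 1/√(1 - 0.406²) = 1.0942
Δt = γΔt₀ = 1.0942 × 23 = 25.17 minutes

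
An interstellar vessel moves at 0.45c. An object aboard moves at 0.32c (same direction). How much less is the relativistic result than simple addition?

Classical: u' + v = 0.32 + 0.45 = 0.77c
Relativistic: u = (0.32 + 0.45)/(1 + 0.144) = 0.77/1.144 = 0.67308c
Difference: 0.77 - 0.67308 = 0.09692c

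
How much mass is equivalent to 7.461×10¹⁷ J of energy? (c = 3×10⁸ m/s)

From E = mc², we get m = E/c²
c² = (3×10⁸)² = 9×10¹⁶ m²/s²
m = 7.461×10¹⁷ / 9×10¹⁶ = 8.290 kg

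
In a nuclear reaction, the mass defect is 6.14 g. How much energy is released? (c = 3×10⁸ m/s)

Convert mass defect: Δm = 6.14 g = 0.00614 kg
E = Δm·c² = 0.00614 × (3×10⁸)²
= 0.00614 × 9×10¹⁶ = 5.526×10¹⁴ J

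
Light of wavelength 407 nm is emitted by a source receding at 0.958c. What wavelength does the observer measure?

β = 0.958
Wavelength Doppler factor = √(1.958/0.042) = √(46.62) = 6.828
λ_obs = 407 × 6.828 = 2779 nm (redshift)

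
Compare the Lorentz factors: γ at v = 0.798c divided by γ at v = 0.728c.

γ₁ = 1/√(1 - 0.798²) = 1.6593
γ₂ = 1/√(1 - 0.728²) = 1.4586
γ₁/γ₂ = 1.6593/1.4586 = 1.138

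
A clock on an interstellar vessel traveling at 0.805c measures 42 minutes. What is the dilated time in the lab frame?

Proper time Δt₀ = 42 minutes
γ = 1/√(1 - 0.805²) = 1.68556
Δt = γΔt₀ = 1.68556 × 42 = 70.79 minutes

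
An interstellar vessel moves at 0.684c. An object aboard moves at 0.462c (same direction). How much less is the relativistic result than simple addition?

Classical: u' + v = 0.462 + 0.684 = 1.146c
Relativistic: u = (0.462 + 0.684)/(1 + 0.316008) = 1.146/1.316008 = 0.8708c
Difference: 1.146 - 0.8708 = 0.2752c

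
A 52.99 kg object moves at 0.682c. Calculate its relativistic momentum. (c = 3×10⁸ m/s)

γ = 1/√(1 - 0.682²) = 1.367
v = 0.682 × 3×10⁸ = 2.046×10⁸ m/s
p = γmv = 1.367 × 52.99 × 2.046×10⁸ = 1.482×10¹⁰ kg·m/s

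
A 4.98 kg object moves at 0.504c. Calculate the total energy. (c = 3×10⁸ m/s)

γ = 1/√(1 - 0.504²) = 1.1578
mc² = 4.98 × (3×10⁸)² = 4.482×10¹⁷ J
E = γmc² = 1.1578 × 4.482×10¹⁷ = 5.189×10¹⁷ J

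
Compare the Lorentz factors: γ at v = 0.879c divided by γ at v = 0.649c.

γ₁ = 1/√(1 - 0.879²) = 2.097
γ₂ = 1/√(1 - 0.649²) = 1.314
γ₁/γ₂ = 2.097/1.314 = 1.596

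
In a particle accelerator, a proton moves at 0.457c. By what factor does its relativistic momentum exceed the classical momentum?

p_rel = γmv, p_class = mv
Ratio = γ = 1/√(1 - 0.457²)
= 1/√(0.791151) = 1.124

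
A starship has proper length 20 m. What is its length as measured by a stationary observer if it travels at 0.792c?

Proper length L₀ = 20 m
γ = 1/√(1 - 0.792²) = 1.638
L = L₀/γ = 20/1.638 = 12.21 m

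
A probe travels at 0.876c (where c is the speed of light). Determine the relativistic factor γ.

v/c = 0.876, so (v/c)² = 0.767376
1 - (v/c)² = 0.232624
γ = 1/√(0.232624) = 2.073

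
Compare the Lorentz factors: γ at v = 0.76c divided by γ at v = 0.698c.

γ₁ = 1/√(1 - 0.76²) = 1.539
γ₂ = 1/√(1 - 0.698²) = 1.396
γ₁/γ₂ = 1.539/1.396 = 1.102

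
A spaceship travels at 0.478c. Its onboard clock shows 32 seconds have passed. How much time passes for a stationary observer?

Proper time Δt₀ = 32 seconds
γ = 1/√(1 - 0.478²) = 1.1385
Δt = γΔt₀ = 1.1385 × 32 = 36.43 seconds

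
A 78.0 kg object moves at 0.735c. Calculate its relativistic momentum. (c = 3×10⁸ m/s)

γ = 1/√(1 - 0.735²) = 1.47478
v = 0.735 × 3×10⁸ = 2.205×10⁸ m/s
p = γmv = 1.47478 × 78.0 × 2.205×10⁸ = 2.536×10¹⁰ kg·m/s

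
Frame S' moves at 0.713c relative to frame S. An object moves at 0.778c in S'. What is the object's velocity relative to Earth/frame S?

u = (u' + v)/(1 + u'v/c²)
Numerator: 0.778 + 0.713 = 1.491
Denominator: 1 + 0.554714 = 1.554714
u = 1.491/1.554714 = 0.9590c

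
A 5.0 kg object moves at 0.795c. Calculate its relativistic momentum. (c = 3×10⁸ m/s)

γ = 1/√(1 - 0.795²) = 1.649
v = 0.795 × 3×10⁸ = 2.385×10⁸ m/s
p = γmv = 1.649 × 5.0 × 2.385×10⁸ = 1.966×10⁹ kg·m/s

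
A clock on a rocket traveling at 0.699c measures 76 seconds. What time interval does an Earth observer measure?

Proper time Δt₀ = 76 seconds
γ = 1/√(1 - 0.699²) = 1.3984
Δt = γΔt₀ = 1.3984 × 76 = 106.3 seconds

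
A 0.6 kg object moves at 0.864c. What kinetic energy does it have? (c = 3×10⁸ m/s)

γ = 1/√(1 - 0.864²) = 1.9861
γ - 1 = 0.9861
KE = (γ-1)mc² = 0.9861 × 0.6 × (3×10⁸)² = 5.325×10¹⁶ J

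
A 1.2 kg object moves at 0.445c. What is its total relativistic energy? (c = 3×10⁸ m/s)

γ = 1/√(1 - 0.445²) = 1.117
mc² = 1.2 × (3×10⁸)² = 1.080×10¹⁷ J
E = γmc² = 1.117 × 1.080×10¹⁷ = 1.206×10¹⁷ J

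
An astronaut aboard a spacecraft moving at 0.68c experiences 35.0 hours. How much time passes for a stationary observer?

Proper time Δt₀ = 35.0 hours
γ = 1/√(1 - 0.68²) = 1.364
Δt = γΔt₀ = 1.364 × 35.0 = 47.74 hours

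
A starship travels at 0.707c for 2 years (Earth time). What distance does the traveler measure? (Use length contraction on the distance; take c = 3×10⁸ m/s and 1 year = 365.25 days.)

Earth distance: d = v × t = 0.707c × 2 yr = 1.3387×10¹⁶ m
γ = 1.4140
d' = d/γ = 1.3387×10¹⁶/1.4140 = 9.467×10¹⁵ m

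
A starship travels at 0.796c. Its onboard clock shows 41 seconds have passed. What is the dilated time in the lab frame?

Proper time Δt₀ = 41 seconds
γ = 1/√(1 - 0.796²) = 1.6521
Δt = γΔt₀ = 1.6521 × 41 = 67.74 seconds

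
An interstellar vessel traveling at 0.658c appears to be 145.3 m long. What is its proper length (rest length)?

Contracted length L = 145.3 m
γ = 1/√(1 - 0.658²) = 1.328
L₀ = γL = 1.328 × 145.3 = 193.0 m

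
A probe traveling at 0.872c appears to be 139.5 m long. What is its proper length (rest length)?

Contracted length L = 139.5 m
γ = 1/√(1 - 0.872²) = 2.043
L₀ = γL = 2.043 × 139.5 = 285.0 m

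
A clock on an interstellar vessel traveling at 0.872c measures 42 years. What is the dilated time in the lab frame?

Proper time Δt₀ = 42 years
γ = 1/√(1 - 0.872²) = 2.0429
Δt = γΔt₀ = 2.0429 × 42 = 85.80 years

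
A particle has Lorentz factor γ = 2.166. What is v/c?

From γ = 1/√(1 - v²/c²):
1/γ² = 1/2.166² = 0.21315
v²/c² = 1 - 0.21315 = 0.78685
v/c = √(0.78685) = 0.8870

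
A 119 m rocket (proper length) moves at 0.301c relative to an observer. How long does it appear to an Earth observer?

Proper length L₀ = 119 m
γ = 1/√(1 - 0.301²) = 1.0486
L = L₀/γ = 119/1.0486 = 113.5 m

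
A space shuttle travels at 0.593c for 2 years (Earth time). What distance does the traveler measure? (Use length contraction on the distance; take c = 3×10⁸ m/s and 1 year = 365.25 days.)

Earth distance: d = v × t = 0.593c × 2 yr = 1.1228×10¹⁶ m
γ = 1.2419
d' = d/γ = 1.1228×10¹⁶/1.2419 = 9.041×10¹⁵ m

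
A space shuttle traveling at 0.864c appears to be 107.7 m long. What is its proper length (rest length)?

Contracted length L = 107.7 m
γ = 1/√(1 - 0.864²) = 1.986
L₀ = γL = 1.986 × 107.7 = 213.9 m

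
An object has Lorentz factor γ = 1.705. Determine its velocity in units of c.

From γ = 1/√(1 - v²/c²):
1/γ² = 1/1.705² = 0.3440
v²/c² = 1 - 0.3440 = 0.6560
v/c = √(0.6560) = 0.8099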